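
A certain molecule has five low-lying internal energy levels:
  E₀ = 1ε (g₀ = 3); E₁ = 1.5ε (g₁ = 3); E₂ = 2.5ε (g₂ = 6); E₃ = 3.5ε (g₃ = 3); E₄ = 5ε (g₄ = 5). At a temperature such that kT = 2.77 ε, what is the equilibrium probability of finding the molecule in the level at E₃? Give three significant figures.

0.107

Eᵢ/kT = 0.36101, 0.54152, 0.90253, 1.2635, 1.8051.
Z = Σ gᵢe^(−Eᵢ/kT) = 3·e^(−0.36101) + 3·e^(−0.54152) + 6·e^(−0.90253) + 3·e^(−1.2635) + 5·e^(−1.8051) = 2.0909 + 1.7456 + 2.4333 + 0.84799 + 0.82229 = 7.9401.
P₃ = g₃ e^(−E₃/kT) / Z = 0.84799/7.9401 = 0.107.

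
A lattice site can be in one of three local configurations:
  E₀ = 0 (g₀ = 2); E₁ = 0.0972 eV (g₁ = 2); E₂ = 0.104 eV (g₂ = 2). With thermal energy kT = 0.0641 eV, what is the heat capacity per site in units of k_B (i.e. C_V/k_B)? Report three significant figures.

0.510

Eᵢ/kT = 0, 1.5164, 1.6225.
Z = Σ gᵢe^(−Eᵢ/kT) = 2·e^(−0) + 2·e^(−1.5164) + 2·e^(−1.6225) = 2.0000 + 0.43900 + 0.39481 = 2.8338.
⟨E⟩ = 0.029547 eV, ⟨E²⟩ = 0.0029705 eV².
C_V/k_B = (⟨E²⟩ − ⟨E⟩²)/(kT)² = (0.0029705 − 0.00087303)/0.0041088 = 0.510.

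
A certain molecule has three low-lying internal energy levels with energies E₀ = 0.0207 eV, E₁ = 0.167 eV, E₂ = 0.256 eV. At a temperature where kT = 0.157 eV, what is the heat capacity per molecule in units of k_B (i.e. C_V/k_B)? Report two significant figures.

0.33

Eᵢ/kT = 0.1318, 1.064, 1.631.
Z = Σ e^(−Eᵢ/kT) = e^(−0.1318) + e^(−1.064) + e^(−1.631) = 0.8765 + 0.3451 + 0.1957 = 1.417.
⟨E⟩ = 0.08883 eV, ⟨E²⟩ = 0.01611 eV².
C_V/k_B = (⟨E²⟩ − ⟨E⟩²)/(kT)² = (0.01611 − 0.007891)/0.02465 = 0.33.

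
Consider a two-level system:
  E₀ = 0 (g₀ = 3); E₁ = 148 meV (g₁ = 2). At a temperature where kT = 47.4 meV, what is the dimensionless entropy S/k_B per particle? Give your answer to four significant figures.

1.217

Eᵢ/kT = 0, 3.12236.
Z = Σ gᵢe^(−Eᵢ/kT) = 3·e^(−0) + 2·e^(−3.12236) = 3.00000 + 0.0881062 = 3.08811.
⟨E⟩ = Σ EᵢPᵢ = 4.22256 meV.
S/k_B = ln Z + ⟨E⟩/kT = ln(3.08811) + 4.22256/47.4 = 1.12756 + 0.0890835 = 1.217.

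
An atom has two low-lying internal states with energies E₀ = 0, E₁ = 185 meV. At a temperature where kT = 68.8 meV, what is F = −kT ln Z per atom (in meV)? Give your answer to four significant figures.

Eᵢ/kT = 0, 2.68895.
Z = Σ e^(−Eᵢ/kT) = e^(−0) + e^(−2.68895) = 1.00000 + 0.0679523 = 1.06795.
F = −kT ln Z = −68.8 × ln(1.06795) = −68.8 × 0.0657409 = -4.523 meV.

-4.523 meV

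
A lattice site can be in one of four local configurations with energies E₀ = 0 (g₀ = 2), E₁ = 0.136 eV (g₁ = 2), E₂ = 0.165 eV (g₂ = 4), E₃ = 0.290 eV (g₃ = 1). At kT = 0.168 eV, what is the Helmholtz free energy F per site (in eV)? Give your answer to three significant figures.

Eᵢ/kT = 0, 0.80952, 0.98214, 1.7262.
Z = Σ gᵢe^(−Eᵢ/kT) = 2·e^(−0) + 2·e^(−0.80952) + 4·e^(−0.98214) + 1·e^(−1.7262) = 2.0000 + 0.89014 + 1.4980 + 0.17796 = 4.5661.
F = −kT ln Z = −0.168 × ln(4.5661) = −0.168 × 1.5187 = -0.255 eV.

-0.255 eV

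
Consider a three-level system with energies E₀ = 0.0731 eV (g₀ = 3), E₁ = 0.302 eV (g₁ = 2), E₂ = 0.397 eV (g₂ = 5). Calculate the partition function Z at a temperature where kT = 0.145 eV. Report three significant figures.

Z = 2.38

Eᵢ/kT = 0.50414, 2.0828, 2.7379.
Z = Σ gᵢe^(−Eᵢ/kT) = 3·e^(−0.50414) + 2·e^(−2.0828) + 5·e^(−2.7379) = 1.8121 + 0.24916 + 0.32353 = 2.3848.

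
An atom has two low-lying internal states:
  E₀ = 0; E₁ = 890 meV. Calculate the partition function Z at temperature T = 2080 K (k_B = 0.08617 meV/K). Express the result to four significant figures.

Z = 1.007

k_BT = 0.08617 × 2080 K = 179.234 meV.
Eᵢ/kT = 0, 4.96558.
Z = Σ e^(−Eᵢ/kT) = e^(−0) + e^(−4.96558) = 1.00000 + 0.00697390 = 1.00697.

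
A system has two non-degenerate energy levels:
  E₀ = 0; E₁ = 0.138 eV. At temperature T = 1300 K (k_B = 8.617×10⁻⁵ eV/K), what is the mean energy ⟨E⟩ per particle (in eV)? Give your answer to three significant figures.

0.0312 eV

k_BT = 8.617×10⁻⁵ × 1300 K = 0.11202 eV.
Eᵢ/kT = 0, 1.2319.
Z = Σ e^(−Eᵢ/kT) = e^(−0) + e^(−1.2319) = 1.0000 + 0.29174 = 1.2917.
⟨E⟩ = Σ Eᵢ e^(−Eᵢ/kT) / Z = (0·1.0000 + 0.138·0.29174) / 1.2917 = 0.0312 eV.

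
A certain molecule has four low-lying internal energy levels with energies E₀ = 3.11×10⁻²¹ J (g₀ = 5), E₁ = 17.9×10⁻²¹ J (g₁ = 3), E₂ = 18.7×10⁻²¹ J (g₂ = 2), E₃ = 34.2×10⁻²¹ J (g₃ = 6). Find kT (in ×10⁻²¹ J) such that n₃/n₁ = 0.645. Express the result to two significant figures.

14 ×10⁻²¹ J

n₃/n₁ = (g₃/g₁) exp[−(E₃−E₁)/kT] = 0.645.
⇒ (E₃−E₁)/kT = ln((6/3)/0.645) = ln(3.101) = 1.132.
kT = 16.3 ×10⁻²¹ J / 1.132 = 14 ×10⁻²¹ J.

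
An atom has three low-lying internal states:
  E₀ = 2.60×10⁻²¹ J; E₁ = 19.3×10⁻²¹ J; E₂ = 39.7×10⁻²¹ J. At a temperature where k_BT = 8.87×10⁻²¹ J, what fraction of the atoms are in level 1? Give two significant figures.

0.13

Eᵢ/kT = 0.2931, 2.176, 4.476.
Z = Σ e^(−Eᵢ/kT) = e^(−0.2931) + e^(−2.176) + e^(−4.476) = 0.7459 + 0.1135 + 0.01138 = 0.8708.
P₁ = e^(−E₁/kT) / Z = 0.1135/0.8708 = 0.13.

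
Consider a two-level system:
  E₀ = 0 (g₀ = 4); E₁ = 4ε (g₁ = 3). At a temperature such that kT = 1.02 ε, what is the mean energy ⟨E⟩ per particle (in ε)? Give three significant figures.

Eᵢ/kT = 0, 3.9216.
Z = Σ gᵢe^(−Eᵢ/kT) = 4·e^(−0) + 3·e^(−3.9216) = 4.0000 + 0.059428 = 4.0594.
⟨E⟩ = Σ Eᵢ gᵢe^(−Eᵢ/kT) / Z = (0·4.0000 + 4·0.059428) / 4.0594 = 0.0586 ε.

0.0586 ε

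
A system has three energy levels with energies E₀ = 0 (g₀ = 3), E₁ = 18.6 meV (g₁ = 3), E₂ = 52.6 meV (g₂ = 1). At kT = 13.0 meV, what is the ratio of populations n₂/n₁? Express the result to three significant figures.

0.0244

n₂/n₁ = (g₂/g₁) exp[−(E₂−E₁)/kT] = (1/3) × exp(−(34.0 meV)/(13.0 meV)) = (1/3) × exp(-2.6154) = 0.0244.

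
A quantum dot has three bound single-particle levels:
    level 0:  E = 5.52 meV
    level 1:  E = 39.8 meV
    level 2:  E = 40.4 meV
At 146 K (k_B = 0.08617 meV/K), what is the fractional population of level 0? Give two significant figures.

k_BT = 0.08617 × 146 K = 12.58 meV.
Eᵢ/kT = 0.4388, 3.164, 3.211.
Z = Σ e^(−Eᵢ/kT) = e^(−0.4388) + e^(−3.164) + e^(−3.211) = 0.6448 + 0.04226 + 0.04032 = 0.7274.
P₀ = e^(−E₀/kT) / Z = 0.6448/0.7274 = 0.89.

0.89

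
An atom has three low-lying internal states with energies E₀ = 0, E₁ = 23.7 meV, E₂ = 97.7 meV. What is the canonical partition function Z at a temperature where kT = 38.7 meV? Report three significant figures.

Z = 1.62

Eᵢ/kT = 0, 0.61240, 2.5245.
Z = Σ e^(−Eᵢ/kT) = e^(−0) + e^(−0.61240) + e^(−2.5245) = 1.0000 + 0.54205 + 0.080098 = 1.6221.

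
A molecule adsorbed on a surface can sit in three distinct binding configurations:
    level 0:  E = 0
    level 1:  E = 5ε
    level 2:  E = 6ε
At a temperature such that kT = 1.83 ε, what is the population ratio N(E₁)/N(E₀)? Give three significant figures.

n₁/n₀ = exp[−(E₁−E₀)/kT] = exp(−(5ε)/(1.83ε)) = exp(-2.7322) = 0.0651.

0.0651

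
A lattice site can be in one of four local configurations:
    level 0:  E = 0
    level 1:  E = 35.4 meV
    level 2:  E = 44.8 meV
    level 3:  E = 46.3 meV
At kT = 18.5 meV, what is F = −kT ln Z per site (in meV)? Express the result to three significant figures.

-5.11 meV

Eᵢ/kT = 0, 1.9135, 2.4216, 2.5027.
Z = Σ e^(−Eᵢ/kT) = e^(−0) + e^(−1.9135) + e^(−2.4216) + e^(−2.5027) = 1.0000 + 0.14756 + 0.088779 + 0.081864 = 1.3182.
F = −kT ln Z = −18.5 × ln(1.3182) = −18.5 × 0.27627 = -5.11 meV.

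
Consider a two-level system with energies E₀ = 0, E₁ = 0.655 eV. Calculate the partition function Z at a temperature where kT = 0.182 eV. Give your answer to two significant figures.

Eᵢ/kT = 0, 3.599.
Z = Σ e^(−Eᵢ/kT) = e^(−0) + e^(−3.599) = 1.000 + 0.02735 = 1.027.

Z = 1.0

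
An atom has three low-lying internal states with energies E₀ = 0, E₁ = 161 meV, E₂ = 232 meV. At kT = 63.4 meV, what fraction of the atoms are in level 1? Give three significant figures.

0.0714

Eᵢ/kT = 0, 2.5394, 3.6593.
Z = Σ e^(−Eᵢ/kT) = e^(−0) + e^(−2.5394) + e^(−3.6593) = 1.0000 + 0.078914 + 0.025751 = 1.1047.
P₁ = e^(−E₁/kT) / Z = 0.078914/1.1047 = 0.0714.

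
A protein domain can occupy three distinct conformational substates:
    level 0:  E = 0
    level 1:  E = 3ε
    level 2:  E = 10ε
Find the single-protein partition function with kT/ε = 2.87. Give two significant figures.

Eᵢ/kT = 0, 1.045, 3.484.
Z = Σ e^(−Eᵢ/kT) = e^(−0) + e^(−1.045) + e^(−3.484) = 1.000 + 0.3517 + 0.03068 = 1.382.

Z = 1.4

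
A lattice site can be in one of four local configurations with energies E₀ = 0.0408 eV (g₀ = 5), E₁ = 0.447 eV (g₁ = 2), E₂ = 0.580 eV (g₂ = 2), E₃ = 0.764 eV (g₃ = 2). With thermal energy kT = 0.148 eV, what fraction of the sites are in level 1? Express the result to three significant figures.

0.0247

Eᵢ/kT = 0.27568, 3.0203, 3.9189, 5.1622.
Z = Σ gᵢe^(−Eᵢ/kT) = 5·e^(−0.27568) + 2·e^(−3.0203) + 2·e^(−3.9189) + 2·e^(−5.1622) = 3.7953 + 0.097573 + 0.039726 + 0.011458 = 3.9441.
P₁ = g₁ e^(−E₁/kT) / Z = 0.097573/3.9441 = 0.0247.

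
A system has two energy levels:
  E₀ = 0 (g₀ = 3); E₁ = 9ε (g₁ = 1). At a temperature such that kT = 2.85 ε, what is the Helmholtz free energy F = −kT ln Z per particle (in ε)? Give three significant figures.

Eᵢ/kT = 0, 3.1579.
Z = Σ gᵢe^(−Eᵢ/kT) = 3·e^(−0) + 1·e^(−3.1579) = 3.0000 + 0.042515 = 3.0425.
F = −kT ln Z = −2.85 × ln(3.0425) = −2.85 × 1.1127 = -3.17 ε.

-3.17 ε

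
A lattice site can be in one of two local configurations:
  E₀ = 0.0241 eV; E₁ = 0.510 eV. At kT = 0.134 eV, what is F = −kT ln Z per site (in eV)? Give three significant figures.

Eᵢ/kT = 0.17985, 3.8060.
Z = Σ e^(−Eᵢ/kT) = e^(−0.17985) + e^(−3.8060) = 0.83540 + 0.022237 = 0.85764.
F = −kT ln Z = −0.134 × ln(0.85764) = −0.134 × -0.15357 = 0.0206 eV.

0.0206 eV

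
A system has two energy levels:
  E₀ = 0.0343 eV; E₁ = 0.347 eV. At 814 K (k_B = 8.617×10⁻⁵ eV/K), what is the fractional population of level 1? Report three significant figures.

0.0115

k_BT = 8.617×10⁻⁵ × 814 K = 0.070142 eV.
Eᵢ/kT = 0.48901, 4.9471.
Z = Σ e^(−Eᵢ/kT) = e^(−0.48901) + e^(−4.9471) = 0.61323 + 0.0071040 = 0.62033.
P₁ = e^(−E₁/kT) / Z = 0.0071040/0.62033 = 0.0115.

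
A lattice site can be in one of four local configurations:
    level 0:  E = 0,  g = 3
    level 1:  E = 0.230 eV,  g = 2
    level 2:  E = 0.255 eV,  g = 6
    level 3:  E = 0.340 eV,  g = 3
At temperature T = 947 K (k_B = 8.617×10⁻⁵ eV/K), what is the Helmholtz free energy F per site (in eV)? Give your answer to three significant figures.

k_BT = 8.617×10⁻⁵ × 947 K = 0.081603 eV.
Eᵢ/kT = 0, 2.8185, 3.1249, 4.1665.
Z = Σ gᵢe^(−Eᵢ/kT) = 3·e^(−0) + 2·e^(−2.8185) + 6·e^(−3.1249) + 3·e^(−4.1665) = 3.0000 + 0.11939 + 0.26365 + 0.046519 = 3.4296.
F = −kT ln Z = −0.081603 × ln(3.4296) = −0.081603 × 1.2324 = -0.101 eV.

-0.101 eV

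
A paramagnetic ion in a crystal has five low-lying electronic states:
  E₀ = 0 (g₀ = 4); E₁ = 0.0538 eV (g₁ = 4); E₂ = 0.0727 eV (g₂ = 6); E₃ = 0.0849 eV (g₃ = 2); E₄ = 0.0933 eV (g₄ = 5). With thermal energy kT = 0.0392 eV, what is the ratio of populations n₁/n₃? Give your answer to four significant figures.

4.422

n₁/n₃ = (g₁/g₃) exp[−(E₁−E₃)/kT] = (4/2) × exp(−(-0.0311 eV)/(0.0392 eV)) = (4/2) × exp(0.793367) = 4.422.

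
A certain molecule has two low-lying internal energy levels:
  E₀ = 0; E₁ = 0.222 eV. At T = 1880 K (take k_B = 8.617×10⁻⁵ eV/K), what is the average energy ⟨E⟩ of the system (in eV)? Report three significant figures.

k_BT = 8.617×10⁻⁵ × 1880 K = 0.16200 eV.
Eᵢ/kT = 0, 1.3704.
Z = Σ e^(−Eᵢ/kT) = e^(−0) + e^(−1.3704) = 1.0000 + 0.25401 = 1.2540.
⟨E⟩ = Σ Eᵢ e^(−Eᵢ/kT) / Z = (0·1.0000 + 0.222·0.25401) / 1.2540 = 0.0450 eV.

0.0450 eV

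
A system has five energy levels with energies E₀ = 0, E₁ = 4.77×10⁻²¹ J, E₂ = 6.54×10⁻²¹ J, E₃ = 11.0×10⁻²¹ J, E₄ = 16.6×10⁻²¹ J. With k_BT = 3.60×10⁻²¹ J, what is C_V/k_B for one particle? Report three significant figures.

Eᵢ/kT = 0, 1.3250, 1.8167, 3.0556, 4.6111.
Z = Σ e^(−Eᵢ/kT) = e^(−0) + e^(−1.3250) + e^(−1.8167) + e^(−3.0556) + e^(−4.6111) = 1.0000 + 0.26580 + 0.16256 + 0.047094 + 0.0099409 = 1.4854.
⟨E⟩ = 2.0291, ⟨E²⟩ = 14.433.
C_V/k_B = (⟨E²⟩ − ⟨E⟩²)/(kT)² = (14.433 − 4.1172)/12.960 = 0.796.

0.796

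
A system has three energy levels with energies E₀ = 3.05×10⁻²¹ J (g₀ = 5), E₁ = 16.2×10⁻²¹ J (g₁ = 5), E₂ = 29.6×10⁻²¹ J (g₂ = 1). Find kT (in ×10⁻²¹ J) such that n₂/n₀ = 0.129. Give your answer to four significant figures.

n₂/n₀ = (g₂/g₀) exp[−(E₂−E₀)/kT] = 0.129.
⇒ (E₂−E₀)/kT = ln((1/5)/0.129) = ln(1.55039) = 0.438507.
kT = 26.55 ×10⁻²¹ J / 0.438507 = 60.55 ×10⁻²¹ J.

60.55 ×10⁻²¹ J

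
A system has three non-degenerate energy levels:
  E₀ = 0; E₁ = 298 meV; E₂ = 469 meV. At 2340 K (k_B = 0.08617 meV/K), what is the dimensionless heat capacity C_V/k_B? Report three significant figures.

k_BT = 0.08617 × 2340 K = 201.64 meV.
Eᵢ/kT = 0, 1.4779, 2.3259.
Z = Σ e^(−Eᵢ/kT) = e^(−0) + e^(−1.4779) + e^(−2.3259) = 1.0000 + 0.22812 + 0.097695 = 1.3258.
⟨E⟩ = 85.834 meV, ⟨E²⟩ = 31488 meV².
C_V/k_B = (⟨E²⟩ − ⟨E⟩²)/(kT)² = (31488 − 7367.5)/40659 = 0.593.

0.593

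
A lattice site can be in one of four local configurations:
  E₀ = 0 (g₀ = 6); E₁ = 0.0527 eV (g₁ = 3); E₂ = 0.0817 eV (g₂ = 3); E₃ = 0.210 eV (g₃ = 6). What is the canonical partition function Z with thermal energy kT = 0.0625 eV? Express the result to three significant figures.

Eᵢ/kT = 0, 0.84320, 1.3072, 3.3600.
Z = Σ gᵢe^(−Eᵢ/kT) = 6·e^(−0) + 3·e^(−0.84320) + 3·e^(−1.3072) + 6·e^(−3.3600) = 6.0000 + 1.2910 + 0.81173 + 0.20841 = 8.3111.

Z = 8.31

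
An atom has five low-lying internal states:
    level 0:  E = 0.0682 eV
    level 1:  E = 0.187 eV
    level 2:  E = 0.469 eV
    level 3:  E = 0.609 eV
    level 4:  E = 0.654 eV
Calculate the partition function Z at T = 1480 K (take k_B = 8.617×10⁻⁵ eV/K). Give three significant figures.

k_BT = 8.617×10⁻⁵ × 1480 K = 0.12753 eV.
Eᵢ/kT = 0.53478, 1.4663, 3.6776, 4.7753, 5.1282.
Z = Σ e^(−Eᵢ/kT) = e^(−0.53478) + e^(−1.4663) + e^(−3.6776) + e^(−4.7753) + e^(−5.1282) = 0.58580 + 0.23078 + 0.025284 + 0.0084356 + 0.0059272 = 0.85623.

Z = 0.856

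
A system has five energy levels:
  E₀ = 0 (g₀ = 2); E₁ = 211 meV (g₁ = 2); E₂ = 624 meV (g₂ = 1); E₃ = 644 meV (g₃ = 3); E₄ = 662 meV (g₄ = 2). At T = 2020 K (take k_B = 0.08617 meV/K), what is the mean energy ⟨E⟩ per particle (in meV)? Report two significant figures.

80 meV

k_BT = 0.08617 × 2020 K = 174.1 meV.
Eᵢ/kT = 0, 1.212, 3.584, 3.699, 3.802.
Z = Σ gᵢe^(−Eᵢ/kT) = 2·e^(−0) + 2·e^(−1.212) + 1·e^(−3.584) + 3·e^(−3.699) + 2·e^(−3.802) = 2.000 + 0.5952 + 0.02776 + 0.07424 + 0.04465 = 2.742.
⟨E⟩ = Σ Eᵢ gᵢe^(−Eᵢ/kT) / Z = (0·2.000 + 211·0.5952 + 624·0.02776 + 644·0.07424 + 662·0.04465) / 2.742 = 80 meV.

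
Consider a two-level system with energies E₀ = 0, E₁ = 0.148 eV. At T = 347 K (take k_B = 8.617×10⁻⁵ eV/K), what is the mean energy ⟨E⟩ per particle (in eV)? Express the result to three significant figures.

k_BT = 8.617×10⁻⁵ × 347 K = 0.029901 eV.
Eᵢ/kT = 0, 4.9497.
Z = Σ e^(−Eᵢ/kT) = e^(−0) + e^(−4.9497) = 1.0000 + 0.0070855 = 1.0071.
⟨E⟩ = Σ Eᵢ e^(−Eᵢ/kT) / Z = (0·1.0000 + 0.148·0.0070855) / 1.0071 = 0.00104 eV.

0.00104 eV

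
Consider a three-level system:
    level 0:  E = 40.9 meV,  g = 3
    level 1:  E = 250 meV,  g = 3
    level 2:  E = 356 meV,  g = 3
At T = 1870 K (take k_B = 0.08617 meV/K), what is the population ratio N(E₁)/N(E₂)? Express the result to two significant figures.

1.9

k_BT = 0.08617 × 1870 K = 161.1 meV.
n₁/n₂ = (g₁/g₂) exp[−(E₁−E₂)/kT] = (3/3) × exp(−(-106 meV)/(161.1 meV)) = (3/3) × exp(0.6580) = 1.9.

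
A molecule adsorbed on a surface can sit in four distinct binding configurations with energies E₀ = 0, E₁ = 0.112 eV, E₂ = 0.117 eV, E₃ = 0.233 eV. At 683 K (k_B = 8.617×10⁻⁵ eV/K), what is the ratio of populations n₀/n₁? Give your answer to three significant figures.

6.71

k_BT = 8.617×10⁻⁵ × 683 K = 0.058854 eV.
n₀/n₁ = exp[−(E₀−E₁)/kT] = exp(−(-0.112 eV)/(0.058854 eV)) = exp(1.9030) = 6.71.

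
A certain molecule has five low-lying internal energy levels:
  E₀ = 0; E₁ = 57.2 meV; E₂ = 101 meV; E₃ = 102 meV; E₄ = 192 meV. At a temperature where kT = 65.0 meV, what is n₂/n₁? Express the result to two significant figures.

0.51

n₂/n₁ = exp[−(E₂−E₁)/kT] = exp(−(43.8 meV)/(65.0 meV)) = exp(-0.6738) = 0.51.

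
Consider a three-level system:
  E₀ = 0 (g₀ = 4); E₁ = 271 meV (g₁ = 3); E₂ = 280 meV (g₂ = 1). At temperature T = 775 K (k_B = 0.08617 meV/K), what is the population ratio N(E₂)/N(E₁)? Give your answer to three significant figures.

k_BT = 0.08617 × 775 K = 66.782 meV.
n₂/n₁ = (g₂/g₁) exp[−(E₂−E₁)/kT] = (1/3) × exp(−(9 meV)/(66.782 meV)) = (1/3) × exp(-0.13477) = 0.291.

0.291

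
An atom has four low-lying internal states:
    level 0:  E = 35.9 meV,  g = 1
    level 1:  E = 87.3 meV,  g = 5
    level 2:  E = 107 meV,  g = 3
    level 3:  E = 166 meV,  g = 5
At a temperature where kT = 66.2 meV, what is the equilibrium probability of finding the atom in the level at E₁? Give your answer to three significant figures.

0.458

Eᵢ/kT = 0.54230, 1.3187, 1.6163, 2.5076.
Z = Σ gᵢe^(−Eᵢ/kT) = 1·e^(−0.54230) + 5·e^(−1.3187) + 3·e^(−1.6163) + 5·e^(−2.5076) = 0.58141 + 1.3374 + 0.59590 + 0.40732 = 2.9220.
P₁ = g₁ e^(−E₁/kT) / Z = 1.3374/2.9220 = 0.458.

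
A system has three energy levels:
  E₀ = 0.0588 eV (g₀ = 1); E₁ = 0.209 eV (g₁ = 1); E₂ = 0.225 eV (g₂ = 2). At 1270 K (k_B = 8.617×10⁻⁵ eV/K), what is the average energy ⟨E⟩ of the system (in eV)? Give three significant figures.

k_BT = 8.617×10⁻⁵ × 1270 K = 0.10944 eV.
Eᵢ/kT = 0.53728, 1.9097, 2.0559.
Z = Σ gᵢe^(−Eᵢ/kT) = 1·e^(−0.53728) + 1·e^(−1.9097) + 2·e^(−2.0559) = 0.58434 + 0.14812 + 0.25596 = 0.98842.
⟨E⟩ = Σ Eᵢ gᵢe^(−Eᵢ/kT) / Z = (0.0588·0.58434 + 0.209·0.14812 + 0.225·0.25596) / 0.98842 = 0.124 eV.

0.124 eV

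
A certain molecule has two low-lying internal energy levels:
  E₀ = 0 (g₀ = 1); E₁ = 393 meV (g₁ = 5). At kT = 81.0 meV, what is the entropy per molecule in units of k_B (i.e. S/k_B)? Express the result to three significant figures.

0.221

Eᵢ/kT = 0, 4.8519.
Z = Σ gᵢe^(−Eᵢ/kT) = 1·e^(−0) + 5·e^(−4.8519) = 1.0000 + 0.039068 = 1.0391.
⟨E⟩ = Σ EᵢPᵢ = 14.776 meV.
S/k_B = ln Z + ⟨E⟩/kT = ln(1.0391) + 14.776/81.0 = 0.038355 + 0.18242 = 0.221.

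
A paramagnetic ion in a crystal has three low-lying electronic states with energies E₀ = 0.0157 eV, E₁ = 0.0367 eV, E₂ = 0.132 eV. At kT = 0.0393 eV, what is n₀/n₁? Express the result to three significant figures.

1.71

n₀/n₁ = exp[−(E₀−E₁)/kT] = exp(−(-0.0210 eV)/(0.0393 eV)) = exp(0.53435) = 1.71.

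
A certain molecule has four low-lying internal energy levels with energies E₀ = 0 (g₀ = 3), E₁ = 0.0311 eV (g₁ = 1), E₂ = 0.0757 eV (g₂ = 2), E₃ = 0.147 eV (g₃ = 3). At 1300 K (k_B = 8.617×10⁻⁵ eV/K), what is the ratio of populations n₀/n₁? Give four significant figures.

k_BT = 8.617×10⁻⁵ × 1300 K = 0.112021 eV.
n₀/n₁ = (g₀/g₁) exp[−(E₀−E₁)/kT] = (3/1) × exp(−(-0.0311 eV)/(0.112021 eV)) = (3/1) × exp(0.277627) = 3.960.

3.960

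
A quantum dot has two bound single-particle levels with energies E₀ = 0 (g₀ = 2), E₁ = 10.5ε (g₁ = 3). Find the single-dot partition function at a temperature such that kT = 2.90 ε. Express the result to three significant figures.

Eᵢ/kT = 0, 3.6207.
Z = Σ gᵢe^(−Eᵢ/kT) = 2·e^(−0) + 3·e^(−3.6207) = 2.0000 + 0.080292 = 2.0803.

Z = 2.08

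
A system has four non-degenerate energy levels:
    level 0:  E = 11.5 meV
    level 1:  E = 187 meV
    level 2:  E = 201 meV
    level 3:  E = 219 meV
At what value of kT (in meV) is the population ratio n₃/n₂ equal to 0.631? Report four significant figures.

39.09 meV

n₃/n₂ = exp[−(E₃−E₂)/kT] = 0.631.
⇒ (E₃−E₂)/kT = ln(1/0.631) = ln(1.58479) = 0.460452.
kT = 18 meV / 0.460452 = 39.09 meV.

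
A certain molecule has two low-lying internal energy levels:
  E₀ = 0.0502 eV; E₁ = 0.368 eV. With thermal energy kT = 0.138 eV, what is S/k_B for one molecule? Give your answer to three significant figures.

Eᵢ/kT = 0.36377, 2.6667.
Z = Σ e^(−Eᵢ/kT) = e^(−0.36377) + e^(−2.6667) = 0.69505 + 0.069481 = 0.76453.
⟨E⟩ = Σ EᵢPᵢ = 0.079082 eV.
S/k_B = ln Z + ⟨E⟩/kT = ln(0.76453) + 0.079082/0.138 = -0.26849 + 0.57306 = 0.305.

0.305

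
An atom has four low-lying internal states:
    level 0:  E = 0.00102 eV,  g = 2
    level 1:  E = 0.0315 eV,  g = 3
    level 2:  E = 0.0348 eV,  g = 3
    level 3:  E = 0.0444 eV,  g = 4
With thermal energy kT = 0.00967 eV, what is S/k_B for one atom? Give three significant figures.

Eᵢ/kT = 0.10548, 3.2575, 3.5988, 4.5915.
Z = Σ gᵢe^(−Eᵢ/kT) = 2·e^(−0.10548) + 3·e^(−3.2575) + 3·e^(−3.5988) + 4·e^(−4.5915) = 1.7998 + 0.11545 + 0.082070 + 0.040551 = 2.0379.
⟨E⟩ = Σ EᵢPᵢ = 0.0049703 eV.
S/k_B = ln Z + ⟨E⟩/kT = ln(2.0379) + 0.0049703/0.00967 = 0.71192 + 0.51399 = 1.23.

1.23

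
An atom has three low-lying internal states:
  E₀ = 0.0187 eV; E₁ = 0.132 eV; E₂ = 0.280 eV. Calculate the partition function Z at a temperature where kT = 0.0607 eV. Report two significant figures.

Eᵢ/kT = 0.3081, 2.175, 4.613.
Z = Σ e^(−Eᵢ/kT) = e^(−0.3081) + e^(−2.175) + e^(−4.613) = 0.7348 + 0.1136 + 0.009922 = 0.8583.

Z = 0.86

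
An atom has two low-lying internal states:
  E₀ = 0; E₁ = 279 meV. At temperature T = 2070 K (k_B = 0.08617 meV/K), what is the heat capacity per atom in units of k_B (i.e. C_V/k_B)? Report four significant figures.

k_BT = 0.08617 × 2070 K = 178.372 meV.
Eᵢ/kT = 0, 1.56415.
Z = Σ e^(−Eᵢ/kT) = e^(−0) + e^(−1.56415) = 1.00000 + 0.209266 = 1.20927.
⟨E⟩ = 48.2814 meV, ⟨E²⟩ = 13470.5 meV².
C_V/k_B = (⟨E²⟩ − ⟨E⟩²)/(kT)² = (13470.5 − 2331.09)/31816.6 = 0.3501.

0.3501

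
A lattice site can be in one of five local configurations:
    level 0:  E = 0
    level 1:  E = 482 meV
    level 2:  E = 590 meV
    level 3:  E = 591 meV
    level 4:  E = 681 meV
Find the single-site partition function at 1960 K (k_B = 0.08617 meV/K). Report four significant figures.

k_BT = 0.08617 × 1960 K = 168.893 meV.
Eᵢ/kT = 0, 2.85388, 3.49334, 3.49926, 4.03214.
Z = Σ e^(−Eᵢ/kT) = e^(−0) + e^(−2.85388) + e^(−3.49334) + e^(−3.49926) + e^(−4.03214) = 1.00000 + 0.0576203 + 0.0303992 + 0.0302197 + 0.0177363 = 1.13598.

Z = 1.136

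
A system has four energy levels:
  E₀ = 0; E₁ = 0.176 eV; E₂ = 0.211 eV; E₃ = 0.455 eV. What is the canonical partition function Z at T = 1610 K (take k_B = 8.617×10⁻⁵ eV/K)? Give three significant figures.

k_BT = 8.617×10⁻⁵ × 1610 K = 0.13873 eV.
Eᵢ/kT = 0, 1.2687, 1.5209, 3.2798.
Z = Σ e^(−Eᵢ/kT) = e^(−0) + e^(−1.2687) + e^(−1.5209) + e^(−3.2798) = 1.0000 + 0.28120 + 0.21852 + 0.037636 = 1.5374.

Z = 1.54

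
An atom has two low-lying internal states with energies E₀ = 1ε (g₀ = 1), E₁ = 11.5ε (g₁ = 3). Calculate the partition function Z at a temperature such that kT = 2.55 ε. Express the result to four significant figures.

Z = 0.7086

Eᵢ/kT = 0.392157, 4.50980.
Z = Σ gᵢe^(−Eᵢ/kT) = 1·e^(−0.392157) + 3·e^(−4.50980) = 0.675598 + 0.0330020 = 0.708600.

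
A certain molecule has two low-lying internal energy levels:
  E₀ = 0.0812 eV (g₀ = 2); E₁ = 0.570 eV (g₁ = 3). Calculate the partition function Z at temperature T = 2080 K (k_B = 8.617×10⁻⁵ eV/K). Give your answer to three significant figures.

k_BT = 8.617×10⁻⁵ × 2080 K = 0.17923 eV.
Eᵢ/kT = 0.45305, 3.1803.
Z = Σ gᵢe^(−Eᵢ/kT) = 2·e^(−0.45305) + 3·e^(−3.1803) = 1.2714 + 0.12472 = 1.3961.

Z = 1.40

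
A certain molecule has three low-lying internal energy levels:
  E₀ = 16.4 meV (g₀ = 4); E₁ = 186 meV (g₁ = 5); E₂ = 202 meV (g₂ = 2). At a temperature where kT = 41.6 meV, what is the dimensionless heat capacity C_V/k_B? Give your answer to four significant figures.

Eᵢ/kT = 0.394231, 4.47115, 4.85577.
Z = Σ gᵢe^(−Eᵢ/kT) = 4·e^(−0.394231) + 5·e^(−4.47115) + 2·e^(−4.85577) = 2.69679 + 0.0571708 + 0.0155667 = 2.76953.
⟨E⟩ = 20.9442 meV, ⟨E²⟩ = 1205.40 meV².
C_V/k_B = (⟨E²⟩ − ⟨E⟩²)/(kT)² = (1205.40 − 438.660)/1730.56 = 0.4431.

0.4431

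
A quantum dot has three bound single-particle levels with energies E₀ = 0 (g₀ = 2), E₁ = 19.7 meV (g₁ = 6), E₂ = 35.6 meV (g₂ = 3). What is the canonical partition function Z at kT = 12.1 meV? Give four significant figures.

Eᵢ/kT = 0, 1.62810, 2.94215.
Z = Σ gᵢe^(−Eᵢ/kT) = 2·e^(−0) + 6·e^(−1.62810) + 3·e^(−2.94215) = 2.00000 + 1.17781 + 0.158257 = 3.33607.

Z = 3.336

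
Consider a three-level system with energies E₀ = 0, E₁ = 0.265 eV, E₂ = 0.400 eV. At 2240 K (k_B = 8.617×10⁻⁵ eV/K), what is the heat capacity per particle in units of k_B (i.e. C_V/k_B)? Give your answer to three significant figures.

0.543

k_BT = 8.617×10⁻⁵ × 2240 K = 0.19302 eV.
Eᵢ/kT = 0, 1.3729, 2.0723.
Z = Σ e^(−Eᵢ/kT) = e^(−0) + e^(−1.3729) + e^(−2.0723) = 1.0000 + 0.25337 + 0.12590 = 1.3793.
⟨E⟩ = 0.085190 eV, ⟨E²⟩ = 0.027504 eV².
C_V/k_B = (⟨E²⟩ − ⟨E⟩²)/(kT)² = (0.027504 − 0.0072573)/0.037257 = 0.543.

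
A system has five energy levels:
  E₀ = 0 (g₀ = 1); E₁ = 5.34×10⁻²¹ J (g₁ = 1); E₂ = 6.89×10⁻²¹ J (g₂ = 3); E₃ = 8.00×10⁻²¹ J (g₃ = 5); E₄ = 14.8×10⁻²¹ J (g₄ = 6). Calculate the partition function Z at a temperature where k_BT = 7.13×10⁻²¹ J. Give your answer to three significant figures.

Z = 5.00

Eᵢ/kT = 0, 0.74895, 0.96634, 1.1220, 2.0757.
Z = Σ gᵢe^(−Eᵢ/kT) = 1·e^(−0) + 1·e^(−0.74895) + 3·e^(−0.96634) + 5·e^(−1.1220) + 6·e^(−2.0757) = 1.0000 + 0.47286 + 1.1414 + 1.6281 + 0.75281 = 4.9952.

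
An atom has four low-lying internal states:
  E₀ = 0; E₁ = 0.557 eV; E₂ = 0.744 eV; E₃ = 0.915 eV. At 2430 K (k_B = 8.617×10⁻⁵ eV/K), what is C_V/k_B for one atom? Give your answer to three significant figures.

0.893

k_BT = 8.617×10⁻⁵ × 2430 K = 0.20939 eV.
Eᵢ/kT = 0, 2.6601, 3.5532, 4.3698.
Z = Σ e^(−Eᵢ/kT) = e^(−0) + e^(−2.6601) + e^(−3.5532) + e^(−4.3698) = 1.0000 + 0.069941 + 0.028633 + 0.012654 = 1.1112.
⟨E⟩ = 0.064649 eV, ⟨E²⟩ = 0.043325 eV².
C_V/k_B = (⟨E²⟩ − ⟨E⟩²)/(kT)² = (0.043325 − 0.0041795)/0.043844 = 0.893.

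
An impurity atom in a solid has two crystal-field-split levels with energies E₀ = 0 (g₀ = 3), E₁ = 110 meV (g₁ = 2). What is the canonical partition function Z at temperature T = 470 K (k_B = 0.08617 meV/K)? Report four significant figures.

Z = 3.132

k_BT = 0.08617 × 470 K = 40.4999 meV.
Eᵢ/kT = 0, 2.71606.
Z = Σ gᵢe^(−Eᵢ/kT) = 3·e^(−0) + 2·e^(−2.71606) = 3.00000 + 0.132270 = 3.13227.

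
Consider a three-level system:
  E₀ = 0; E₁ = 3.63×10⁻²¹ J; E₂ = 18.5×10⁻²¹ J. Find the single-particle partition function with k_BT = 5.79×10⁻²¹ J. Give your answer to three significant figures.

Eᵢ/kT = 0, 0.62694, 3.1952.
Z = Σ e^(−Eᵢ/kT) = e^(−0) + e^(−0.62694) + e^(−3.1952) = 1.0000 + 0.53422 + 0.040958 = 1.5752.

Z = 1.58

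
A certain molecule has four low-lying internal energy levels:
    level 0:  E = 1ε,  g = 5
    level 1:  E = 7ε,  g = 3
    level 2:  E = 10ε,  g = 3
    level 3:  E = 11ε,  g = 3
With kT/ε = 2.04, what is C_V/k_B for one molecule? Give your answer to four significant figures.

Eᵢ/kT = 0.490196, 3.43137, 4.90196, 5.39216.
Z = Σ gᵢe^(−Eᵢ/kT) = 5·e^(−0.490196) + 3·e^(−3.43137) + 3·e^(−4.90196) + 3·e^(−5.39216) = 3.06253 + 0.0970278 + 0.0222960 + 0.0136564 = 3.19551.
⟨E⟩ = 1.28771 ε, ⟨E²⟩ = 3.66105 ε².
C_V/k_B = (⟨E²⟩ − ⟨E⟩²)/(kT)² = (3.66105 − 1.65820)/4.16160 = 0.4813.

0.4813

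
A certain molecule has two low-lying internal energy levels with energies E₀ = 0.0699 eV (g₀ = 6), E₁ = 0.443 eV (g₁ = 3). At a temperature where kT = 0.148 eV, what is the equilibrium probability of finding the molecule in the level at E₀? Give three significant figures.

0.961

Eᵢ/kT = 0.47230, 2.9932.
Z = Σ gᵢe^(−Eᵢ/kT) = 6·e^(−0.47230) + 3·e^(−2.9932) = 3.7414 + 0.15038 = 3.8918.
P₀ = g₀ e^(−E₀/kT) / Z = 3.7414/3.8918 = 0.961.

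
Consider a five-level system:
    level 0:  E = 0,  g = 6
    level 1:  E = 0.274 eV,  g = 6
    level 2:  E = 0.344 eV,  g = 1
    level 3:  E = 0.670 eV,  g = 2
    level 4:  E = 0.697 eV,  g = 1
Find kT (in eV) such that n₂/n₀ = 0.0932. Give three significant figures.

n₂/n₀ = (g₂/g₀) exp[−(E₂−E₀)/kT] = 0.0932.
⇒ (E₂−E₀)/kT = ln((1/6)/0.0932) = ln(1.7883) = 0.58127.
kT = 0.344 eV / 0.58127 = 0.592 eV.

0.592 eV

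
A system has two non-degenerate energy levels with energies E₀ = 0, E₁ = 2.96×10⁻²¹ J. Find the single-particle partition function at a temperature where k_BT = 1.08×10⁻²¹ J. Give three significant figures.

Eᵢ/kT = 0, 2.7407.
Z = Σ e^(−Eᵢ/kT) = e^(−0) + e^(−2.7407) = 1.0000 + 0.064525 = 1.0645.

Z = 1.06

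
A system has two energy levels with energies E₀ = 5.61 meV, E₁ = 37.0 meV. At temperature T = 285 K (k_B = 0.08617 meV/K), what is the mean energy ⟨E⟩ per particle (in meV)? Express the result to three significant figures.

k_BT = 0.08617 × 285 K = 24.558 meV.
Eᵢ/kT = 0.22844, 1.5066.
Z = Σ e^(−Eᵢ/kT) = e^(−0.22844) + e^(−1.5066) = 0.79577 + 0.22166 = 1.0174.
⟨E⟩ = Σ Eᵢ e^(−Eᵢ/kT) / Z = (5.61·0.79577 + 37.0·0.22166) / 1.0174 = 12.4 meV.

12.4 meV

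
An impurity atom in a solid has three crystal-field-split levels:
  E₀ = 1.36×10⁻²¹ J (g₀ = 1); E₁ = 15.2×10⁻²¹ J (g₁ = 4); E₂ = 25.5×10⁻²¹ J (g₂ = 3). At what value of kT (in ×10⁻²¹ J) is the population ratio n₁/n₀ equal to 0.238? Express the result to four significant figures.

n₁/n₀ = (g₁/g₀) exp[−(E₁−E₀)/kT] = 0.238.
⇒ (E₁−E₀)/kT = ln((4/1)/0.238) = ln(16.8067) = 2.82178.
kT = 13.84 ×10⁻²¹ J / 2.82178 = 4.905 ×10⁻²¹ J.

4.905 ×10⁻²¹ J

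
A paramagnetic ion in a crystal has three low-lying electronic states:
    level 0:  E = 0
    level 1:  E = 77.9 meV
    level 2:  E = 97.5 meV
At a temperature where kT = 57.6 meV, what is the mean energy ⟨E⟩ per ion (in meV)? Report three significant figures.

26.4 meV

Eᵢ/kT = 0, 1.3524, 1.6927.
Z = Σ e^(−Eᵢ/kT) = e^(−0) + e^(−1.3524) + e^(−1.6927) = 1.0000 + 0.25862 + 0.18402 = 1.4426.
⟨E⟩ = Σ Eᵢ e^(−Eᵢ/kT) / Z = (0·1.0000 + 77.9·0.25862 + 97.5·0.18402) / 1.4426 = 26.4 meV.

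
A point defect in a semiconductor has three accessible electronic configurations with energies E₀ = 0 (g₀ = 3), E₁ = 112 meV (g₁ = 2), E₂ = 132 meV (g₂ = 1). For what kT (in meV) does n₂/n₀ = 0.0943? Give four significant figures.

n₂/n₀ = (g₂/g₀) exp[−(E₂−E₀)/kT] = 0.0943.
⇒ (E₂−E₀)/kT = ln((1/3)/0.0943) = ln(3.53482) = 1.26266.
kT = 132 meV / 1.26266 = 104.5 meV.

104.5 meV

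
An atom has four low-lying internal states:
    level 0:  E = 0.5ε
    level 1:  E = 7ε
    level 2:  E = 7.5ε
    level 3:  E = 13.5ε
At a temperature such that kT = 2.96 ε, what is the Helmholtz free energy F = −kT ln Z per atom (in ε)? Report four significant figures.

Eᵢ/kT = 0.168919, 2.36486, 2.53378, 4.56081.
Z = Σ e^(−Eᵢ/kT) = e^(−0.168919) + e^(−2.36486) + e^(−2.53378) + e^(−4.56081) = 0.844577 + 0.0939625 + 0.0793585 + 0.0104536 = 1.02835.
F = −kT ln Z = −2.96 × ln(1.02835) = −2.96 × 0.0279556 = -0.08275 ε.

-0.08275 ε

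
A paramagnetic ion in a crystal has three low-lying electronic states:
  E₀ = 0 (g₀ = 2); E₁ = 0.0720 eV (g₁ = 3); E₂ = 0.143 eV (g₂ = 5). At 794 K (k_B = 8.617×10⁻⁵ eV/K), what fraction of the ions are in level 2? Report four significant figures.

k_BT = 8.617×10⁻⁵ × 794 K = 0.0684190 eV.
Eᵢ/kT = 0, 1.05234, 2.09006.
Z = Σ gᵢe^(−Eᵢ/kT) = 2·e^(−0) + 3·e^(−1.05234) + 5·e^(−2.09006) = 2.00000 + 1.04736 + 0.618399 = 3.66576.
P₂ = g₂ e^(−E₂/kT) / Z = 0.618399/3.66576 = 0.1687.

0.1687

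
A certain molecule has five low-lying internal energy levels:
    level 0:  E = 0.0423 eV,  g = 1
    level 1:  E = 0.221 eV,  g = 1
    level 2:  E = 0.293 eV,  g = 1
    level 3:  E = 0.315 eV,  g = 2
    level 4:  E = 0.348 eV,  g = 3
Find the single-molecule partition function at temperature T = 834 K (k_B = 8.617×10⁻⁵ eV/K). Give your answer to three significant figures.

k_BT = 8.617×10⁻⁵ × 834 K = 0.071866 eV.
Eᵢ/kT = 0.58860, 3.0752, 4.0770, 4.3832, 4.8423.
Z = Σ gᵢe^(−Eᵢ/kT) = 1·e^(−0.58860) + 1·e^(−3.0752) + 1·e^(−4.0770) + 2·e^(−4.3832) + 3·e^(−4.8423) = 0.55510 + 0.046180 + 0.016958 + 0.024971 + 0.023667 = 0.66688.

Z = 0.667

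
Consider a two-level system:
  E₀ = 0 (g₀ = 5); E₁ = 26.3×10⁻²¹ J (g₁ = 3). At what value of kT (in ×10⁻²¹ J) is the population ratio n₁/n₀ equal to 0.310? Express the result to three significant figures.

n₁/n₀ = (g₁/g₀) exp[−(E₁−E₀)/kT] = 0.310.
⇒ (E₁−E₀)/kT = ln((3/5)/0.310) = ln(1.9355) = 0.66037.
kT = 26.3 ×10⁻²¹ J / 0.66037 = 39.8 ×10⁻²¹ J.

39.8 ×10⁻²¹ J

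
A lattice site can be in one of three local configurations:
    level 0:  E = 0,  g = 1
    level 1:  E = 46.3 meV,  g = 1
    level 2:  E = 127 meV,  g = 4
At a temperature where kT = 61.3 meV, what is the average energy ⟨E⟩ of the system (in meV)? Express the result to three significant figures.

Eᵢ/kT = 0, 0.75530, 2.0718.
Z = Σ gᵢe^(−Eᵢ/kT) = 1·e^(−0) + 1·e^(−0.75530) + 4·e^(−2.0718) = 1.0000 + 0.46987 + 0.50384 = 1.9737.
⟨E⟩ = Σ Eᵢ gᵢe^(−Eᵢ/kT) / Z = (0·1.0000 + 46.3·0.46987 + 127·0.50384) / 1.9737 = 43.4 meV.

43.4 meV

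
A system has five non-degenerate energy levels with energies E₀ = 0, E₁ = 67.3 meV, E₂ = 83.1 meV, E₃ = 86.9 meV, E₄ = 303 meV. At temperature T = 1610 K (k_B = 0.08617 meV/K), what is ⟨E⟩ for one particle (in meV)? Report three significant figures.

59.6 meV

k_BT = 0.08617 × 1610 K = 138.73 meV.
Eᵢ/kT = 0, 0.48511, 0.59901, 0.62640, 2.1841.
Z = Σ e^(−Eᵢ/kT) = e^(−0) + e^(−0.48511) + e^(−0.59901) + e^(−0.62640) + e^(−2.1841) = 1.0000 + 0.61563 + 0.54936 + 0.53451 + 0.11258 = 2.8121.
⟨E⟩ = Σ Eᵢ e^(−Eᵢ/kT) / Z = (0·1.0000 + 67.3·0.61563 + 83.1·0.54936 + 86.9·0.53451 + 303·0.11258) / 2.8121 = 59.6 meV.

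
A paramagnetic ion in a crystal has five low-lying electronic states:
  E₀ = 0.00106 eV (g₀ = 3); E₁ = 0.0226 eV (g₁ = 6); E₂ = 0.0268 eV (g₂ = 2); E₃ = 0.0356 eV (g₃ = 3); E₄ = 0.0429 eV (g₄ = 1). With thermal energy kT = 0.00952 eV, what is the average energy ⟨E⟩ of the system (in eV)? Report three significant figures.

Eᵢ/kT = 0.11134, 2.3739, 2.8151, 3.7395, 4.5063.
Z = Σ gᵢe^(−Eᵢ/kT) = 3·e^(−0.11134) + 6·e^(−2.3739) + 2·e^(−2.8151) + 3·e^(−3.7395) + 1·e^(−4.5063) = 2.6839 + 0.55870 + 0.11980 + 0.071298 + 0.011039 = 3.4447.
⟨E⟩ = Σ Eᵢ gᵢe^(−Eᵢ/kT) / Z = (0.00106·2.6839 + 0.0226·0.55870 + 0.0268·0.11980 + 0.0356·0.071298 + 0.0429·0.011039) / 3.4447 = 0.00630 eV.

0.00630 eV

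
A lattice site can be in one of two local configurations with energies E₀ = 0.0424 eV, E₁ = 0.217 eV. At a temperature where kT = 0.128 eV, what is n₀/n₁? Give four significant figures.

n₀/n₁ = exp[−(E₀−E₁)/kT] = exp(−(-0.1746 eV)/(0.128 eV)) = exp(1.36406) = 3.912.

3.912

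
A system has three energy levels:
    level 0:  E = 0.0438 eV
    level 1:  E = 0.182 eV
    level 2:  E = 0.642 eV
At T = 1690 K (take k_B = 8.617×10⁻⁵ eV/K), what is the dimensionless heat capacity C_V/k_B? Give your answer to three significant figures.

k_BT = 8.617×10⁻⁵ × 1690 K = 0.14563 eV.
Eᵢ/kT = 0.30076, 1.2497, 4.4084.
Z = Σ e^(−Eᵢ/kT) = e^(−0.30076) + e^(−1.2497) + e^(−4.4084) = 0.74026 + 0.28659 + 0.012175 = 1.0390.
⟨E⟩ = 0.088931 eV, ⟨E²⟩ = 0.015333 eV².
C_V/k_B = (⟨E²⟩ − ⟨E⟩²)/(kT)² = (0.015333 − 0.0079087)/0.021208 = 0.350.

0.350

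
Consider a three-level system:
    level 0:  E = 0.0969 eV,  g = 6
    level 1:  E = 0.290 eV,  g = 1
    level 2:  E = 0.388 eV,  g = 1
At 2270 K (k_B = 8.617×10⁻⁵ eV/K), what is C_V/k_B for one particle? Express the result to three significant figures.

0.119

k_BT = 8.617×10⁻⁵ × 2270 K = 0.19561 eV.
Eᵢ/kT = 0.49537, 1.4825, 1.9835.
Z = Σ gᵢe^(−Eᵢ/kT) = 6·e^(−0.49537) + 1·e^(−1.4825) + 1·e^(−1.9835) = 3.6561 + 0.22707 + 0.13759 = 4.0208.
⟨E⟩ = 0.11777 eV, ⟨E²⟩ = 0.018439 eV².
C_V/k_B = (⟨E²⟩ − ⟨E⟩²)/(kT)² = (0.018439 − 0.013870)/0.038263 = 0.119.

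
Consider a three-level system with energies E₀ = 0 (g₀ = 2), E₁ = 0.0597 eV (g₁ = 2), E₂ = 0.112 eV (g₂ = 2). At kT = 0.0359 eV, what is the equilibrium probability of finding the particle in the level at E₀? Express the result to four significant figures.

0.8105

Eᵢ/kT = 0, 1.66295, 3.11978.
Z = Σ gᵢe^(−Eᵢ/kT) = 2·e^(−0) + 2·e^(−1.66295) + 2·e^(−3.11978) = 2.00000 + 0.379158 + 0.0883338 = 2.46749.
P₀ = g₀ e^(−E₀/kT) / Z = 2.00000/2.46749 = 0.8105.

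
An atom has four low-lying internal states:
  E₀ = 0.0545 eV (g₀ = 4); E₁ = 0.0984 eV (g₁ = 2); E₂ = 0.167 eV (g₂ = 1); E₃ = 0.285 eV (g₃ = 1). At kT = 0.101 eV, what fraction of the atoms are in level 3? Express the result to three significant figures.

0.0178

Eᵢ/kT = 0.53960, 0.97426, 1.6535, 2.8218.
Z = Σ gᵢe^(−Eᵢ/kT) = 4·e^(−0.53960) + 2·e^(−0.97426) + 1·e^(−1.6535) + 1·e^(−2.8218) = 2.3319 + 0.75494 + 0.19138 + 0.059499 = 3.3377.
P₃ = g₃ e^(−E₃/kT) / Z = 0.059499/3.3377 = 0.0178.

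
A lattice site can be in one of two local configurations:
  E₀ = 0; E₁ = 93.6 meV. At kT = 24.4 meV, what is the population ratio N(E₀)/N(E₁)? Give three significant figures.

46.3

n₀/n₁ = exp[−(E₀−E₁)/kT] = exp(−(-93.6 meV)/(24.4 meV)) = exp(3.8361) = 46.3.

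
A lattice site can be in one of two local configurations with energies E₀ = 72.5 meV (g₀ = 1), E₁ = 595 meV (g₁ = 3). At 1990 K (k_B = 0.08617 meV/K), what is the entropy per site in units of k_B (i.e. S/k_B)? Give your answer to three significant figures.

0.513

k_BT = 0.08617 × 1990 K = 171.48 meV.
Eᵢ/kT = 0.42279, 3.4698.
Z = Σ gᵢe^(−Eᵢ/kT) = 1·e^(−0.42279) + 3·e^(−3.4698) = 0.65522 + 0.093370 = 0.74859.
⟨E⟩ = Σ EᵢPᵢ = 137.67 meV.
S/k_B = ln Z + ⟨E⟩/kT = ln(0.74859) + 137.67/171.48 = -0.28956 + 0.80283 = 0.513.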